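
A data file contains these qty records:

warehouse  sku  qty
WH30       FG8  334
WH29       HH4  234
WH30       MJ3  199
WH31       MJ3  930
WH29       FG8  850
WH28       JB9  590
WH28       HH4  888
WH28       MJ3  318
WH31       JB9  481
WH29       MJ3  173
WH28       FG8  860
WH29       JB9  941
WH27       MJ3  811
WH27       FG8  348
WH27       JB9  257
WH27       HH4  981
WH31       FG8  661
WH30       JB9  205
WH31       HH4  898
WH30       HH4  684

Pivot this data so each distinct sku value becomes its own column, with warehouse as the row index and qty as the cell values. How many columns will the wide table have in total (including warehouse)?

5

1 column for warehouse plus 4 distinct sku values → 5 columns.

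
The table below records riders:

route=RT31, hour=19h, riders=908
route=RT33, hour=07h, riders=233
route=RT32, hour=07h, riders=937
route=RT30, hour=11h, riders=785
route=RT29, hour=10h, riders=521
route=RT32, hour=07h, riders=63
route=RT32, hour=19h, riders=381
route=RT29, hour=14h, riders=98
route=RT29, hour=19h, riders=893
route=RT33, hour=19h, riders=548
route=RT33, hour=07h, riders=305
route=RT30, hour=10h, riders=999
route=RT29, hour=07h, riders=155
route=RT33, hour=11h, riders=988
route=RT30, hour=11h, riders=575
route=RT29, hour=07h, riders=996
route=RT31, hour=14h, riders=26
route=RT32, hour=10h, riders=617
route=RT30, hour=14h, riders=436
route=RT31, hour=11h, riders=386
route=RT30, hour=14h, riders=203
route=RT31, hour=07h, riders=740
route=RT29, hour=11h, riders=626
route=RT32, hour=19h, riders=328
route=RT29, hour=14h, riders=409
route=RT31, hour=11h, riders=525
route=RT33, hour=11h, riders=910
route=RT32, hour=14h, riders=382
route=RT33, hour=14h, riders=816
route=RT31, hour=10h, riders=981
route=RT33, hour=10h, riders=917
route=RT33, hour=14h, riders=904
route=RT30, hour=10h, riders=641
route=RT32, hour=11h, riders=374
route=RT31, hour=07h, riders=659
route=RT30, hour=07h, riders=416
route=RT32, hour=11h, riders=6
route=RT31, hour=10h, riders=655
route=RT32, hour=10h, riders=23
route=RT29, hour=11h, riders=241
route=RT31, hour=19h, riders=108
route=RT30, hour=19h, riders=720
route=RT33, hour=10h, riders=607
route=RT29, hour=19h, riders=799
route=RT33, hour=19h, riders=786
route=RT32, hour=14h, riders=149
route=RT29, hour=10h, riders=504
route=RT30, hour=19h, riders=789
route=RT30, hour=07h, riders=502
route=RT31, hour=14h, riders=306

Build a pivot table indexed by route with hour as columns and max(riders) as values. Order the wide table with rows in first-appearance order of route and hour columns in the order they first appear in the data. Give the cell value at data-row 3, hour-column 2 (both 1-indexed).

937

With rows in first-appearance order of route, row 3 is route=RT32. hour columns in first-appearance order: 19h, 07h, 11h, 10h, 14h; column 2 is 07h.
Long rows with route=RT32, hour=07h: max(937, 63) = 937.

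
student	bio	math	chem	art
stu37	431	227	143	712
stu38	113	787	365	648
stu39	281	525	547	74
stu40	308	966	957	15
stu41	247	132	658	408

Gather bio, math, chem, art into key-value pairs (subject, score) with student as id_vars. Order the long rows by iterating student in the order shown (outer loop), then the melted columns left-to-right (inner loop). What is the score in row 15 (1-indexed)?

957

20 rows total (5 × 4). Row 15: index ⌊(15-1)/4⌋ = 3 into student → stu40; (15-1) mod 4 = 2 into the melted columns → chem.
So row 15 is (stu40, chem, 957); score = 957.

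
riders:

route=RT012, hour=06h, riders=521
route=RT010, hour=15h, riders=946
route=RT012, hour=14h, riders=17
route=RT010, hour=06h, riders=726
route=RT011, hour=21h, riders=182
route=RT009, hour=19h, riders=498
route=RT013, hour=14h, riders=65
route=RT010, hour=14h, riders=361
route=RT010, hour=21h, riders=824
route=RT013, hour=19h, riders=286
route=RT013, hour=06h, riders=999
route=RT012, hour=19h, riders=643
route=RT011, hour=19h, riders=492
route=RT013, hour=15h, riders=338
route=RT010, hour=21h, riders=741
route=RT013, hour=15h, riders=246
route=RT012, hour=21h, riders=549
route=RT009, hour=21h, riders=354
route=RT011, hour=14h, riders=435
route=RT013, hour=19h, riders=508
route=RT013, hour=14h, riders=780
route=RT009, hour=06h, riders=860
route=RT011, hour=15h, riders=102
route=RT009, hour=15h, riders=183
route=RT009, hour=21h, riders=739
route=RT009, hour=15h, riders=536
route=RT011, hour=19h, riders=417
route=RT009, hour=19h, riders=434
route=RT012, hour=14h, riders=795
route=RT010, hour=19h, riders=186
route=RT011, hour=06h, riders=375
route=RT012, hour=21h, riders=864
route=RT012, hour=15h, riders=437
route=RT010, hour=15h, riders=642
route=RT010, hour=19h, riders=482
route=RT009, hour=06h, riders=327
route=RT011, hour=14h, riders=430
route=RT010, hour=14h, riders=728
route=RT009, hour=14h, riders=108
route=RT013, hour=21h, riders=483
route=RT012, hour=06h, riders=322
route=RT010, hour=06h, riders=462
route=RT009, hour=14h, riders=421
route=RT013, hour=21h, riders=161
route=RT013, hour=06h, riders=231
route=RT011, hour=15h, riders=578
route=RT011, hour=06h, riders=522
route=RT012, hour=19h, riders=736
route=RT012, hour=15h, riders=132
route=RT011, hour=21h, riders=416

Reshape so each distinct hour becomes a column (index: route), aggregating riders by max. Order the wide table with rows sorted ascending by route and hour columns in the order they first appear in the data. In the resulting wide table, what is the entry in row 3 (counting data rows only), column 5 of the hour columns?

492

With rows sorted ascending by route, row 3 is route=RT011. hour columns in first-appearance order: 06h, 15h, 14h, 21h, 19h; column 5 is 19h.
Long rows with route=RT011, hour=19h: max(492, 417) = 492.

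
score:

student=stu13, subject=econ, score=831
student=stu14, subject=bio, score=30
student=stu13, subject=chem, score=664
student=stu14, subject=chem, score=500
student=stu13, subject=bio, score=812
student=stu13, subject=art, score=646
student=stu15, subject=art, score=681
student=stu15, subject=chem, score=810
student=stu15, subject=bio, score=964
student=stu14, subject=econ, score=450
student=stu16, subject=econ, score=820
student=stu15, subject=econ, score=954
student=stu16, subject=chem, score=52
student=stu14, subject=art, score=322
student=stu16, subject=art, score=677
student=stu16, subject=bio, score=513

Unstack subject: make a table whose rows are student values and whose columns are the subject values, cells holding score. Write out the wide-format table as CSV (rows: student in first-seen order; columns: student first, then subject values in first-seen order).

Columns: student plus the 4 distinct subject values (econ, bio, chem, art).
For example, row stu13 column econ takes score=831 from the long row (stu13, econ).

student,econ,bio,chem,art
stu13,831,812,664,646
stu14,450,30,500,322
stu15,954,964,810,681
stu16,820,513,52,677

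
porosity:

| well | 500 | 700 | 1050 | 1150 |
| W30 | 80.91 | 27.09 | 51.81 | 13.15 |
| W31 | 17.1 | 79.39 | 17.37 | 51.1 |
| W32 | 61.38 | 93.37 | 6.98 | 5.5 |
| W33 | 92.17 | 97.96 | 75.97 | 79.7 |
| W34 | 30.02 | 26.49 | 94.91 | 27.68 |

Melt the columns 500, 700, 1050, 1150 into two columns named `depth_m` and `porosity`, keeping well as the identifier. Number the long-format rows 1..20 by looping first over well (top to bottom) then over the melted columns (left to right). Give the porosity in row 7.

17.37

20 rows total (5 × 4). Row 7: index ⌊(7-1)/4⌋ = 1 into well → W31; (7-1) mod 4 = 2 into the melted columns → 1050.
So row 7 is (W31, 1050, 17.37); porosity = 17.37.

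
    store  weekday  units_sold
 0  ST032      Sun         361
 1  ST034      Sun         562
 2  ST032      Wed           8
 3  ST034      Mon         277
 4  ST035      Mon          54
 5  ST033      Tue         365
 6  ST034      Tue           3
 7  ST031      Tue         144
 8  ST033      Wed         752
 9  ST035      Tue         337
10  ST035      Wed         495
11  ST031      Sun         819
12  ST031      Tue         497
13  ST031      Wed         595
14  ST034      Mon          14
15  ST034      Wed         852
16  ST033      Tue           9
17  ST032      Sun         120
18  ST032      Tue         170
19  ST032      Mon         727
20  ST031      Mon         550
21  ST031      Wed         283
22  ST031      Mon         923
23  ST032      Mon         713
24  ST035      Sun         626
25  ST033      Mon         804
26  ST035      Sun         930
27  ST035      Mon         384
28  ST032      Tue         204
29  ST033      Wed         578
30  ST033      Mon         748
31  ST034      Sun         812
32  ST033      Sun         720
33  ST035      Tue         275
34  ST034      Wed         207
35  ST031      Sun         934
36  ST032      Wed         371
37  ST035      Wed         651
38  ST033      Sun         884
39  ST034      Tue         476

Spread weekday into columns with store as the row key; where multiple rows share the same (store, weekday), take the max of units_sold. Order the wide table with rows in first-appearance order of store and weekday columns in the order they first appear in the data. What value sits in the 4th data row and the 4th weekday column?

365

With rows in first-appearance order of store, row 4 is store=ST033. weekday columns in first-appearance order: Sun, Wed, Mon, Tue; column 4 is Tue.
Long rows with store=ST033, weekday=Tue: max(365, 9) = 365.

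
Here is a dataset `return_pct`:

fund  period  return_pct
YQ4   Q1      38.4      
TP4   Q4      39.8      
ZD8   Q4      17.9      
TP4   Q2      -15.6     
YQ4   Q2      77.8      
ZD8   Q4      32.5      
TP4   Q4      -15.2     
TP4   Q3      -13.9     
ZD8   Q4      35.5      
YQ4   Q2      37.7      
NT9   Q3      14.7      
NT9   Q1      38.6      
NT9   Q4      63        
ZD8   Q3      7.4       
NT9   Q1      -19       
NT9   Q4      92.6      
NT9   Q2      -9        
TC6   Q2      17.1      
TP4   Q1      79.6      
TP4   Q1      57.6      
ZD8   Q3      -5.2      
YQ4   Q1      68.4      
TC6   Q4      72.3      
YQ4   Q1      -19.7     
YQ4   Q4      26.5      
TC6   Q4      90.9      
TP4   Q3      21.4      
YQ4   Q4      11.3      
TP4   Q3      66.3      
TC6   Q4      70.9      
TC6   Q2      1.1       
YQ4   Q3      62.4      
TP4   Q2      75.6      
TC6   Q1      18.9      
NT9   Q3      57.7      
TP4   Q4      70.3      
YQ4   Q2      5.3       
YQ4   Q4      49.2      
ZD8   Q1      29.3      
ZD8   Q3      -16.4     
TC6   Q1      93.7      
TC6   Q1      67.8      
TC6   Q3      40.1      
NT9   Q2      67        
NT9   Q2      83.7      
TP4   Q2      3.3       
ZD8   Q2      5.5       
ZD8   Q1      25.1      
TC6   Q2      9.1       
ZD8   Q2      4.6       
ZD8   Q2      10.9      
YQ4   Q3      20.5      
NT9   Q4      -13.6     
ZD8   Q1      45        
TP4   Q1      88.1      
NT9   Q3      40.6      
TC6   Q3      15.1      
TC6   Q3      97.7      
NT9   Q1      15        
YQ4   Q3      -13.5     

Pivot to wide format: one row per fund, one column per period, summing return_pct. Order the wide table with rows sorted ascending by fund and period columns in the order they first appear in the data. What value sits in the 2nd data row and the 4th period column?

152.9

With rows sorted ascending by fund, row 2 is fund=TC6. period columns in first-appearance order: Q1, Q4, Q2, Q3; column 4 is Q3.
Long rows with fund=TC6, period=Q3: 40.1 + 15.1 + 97.7 = 152.9.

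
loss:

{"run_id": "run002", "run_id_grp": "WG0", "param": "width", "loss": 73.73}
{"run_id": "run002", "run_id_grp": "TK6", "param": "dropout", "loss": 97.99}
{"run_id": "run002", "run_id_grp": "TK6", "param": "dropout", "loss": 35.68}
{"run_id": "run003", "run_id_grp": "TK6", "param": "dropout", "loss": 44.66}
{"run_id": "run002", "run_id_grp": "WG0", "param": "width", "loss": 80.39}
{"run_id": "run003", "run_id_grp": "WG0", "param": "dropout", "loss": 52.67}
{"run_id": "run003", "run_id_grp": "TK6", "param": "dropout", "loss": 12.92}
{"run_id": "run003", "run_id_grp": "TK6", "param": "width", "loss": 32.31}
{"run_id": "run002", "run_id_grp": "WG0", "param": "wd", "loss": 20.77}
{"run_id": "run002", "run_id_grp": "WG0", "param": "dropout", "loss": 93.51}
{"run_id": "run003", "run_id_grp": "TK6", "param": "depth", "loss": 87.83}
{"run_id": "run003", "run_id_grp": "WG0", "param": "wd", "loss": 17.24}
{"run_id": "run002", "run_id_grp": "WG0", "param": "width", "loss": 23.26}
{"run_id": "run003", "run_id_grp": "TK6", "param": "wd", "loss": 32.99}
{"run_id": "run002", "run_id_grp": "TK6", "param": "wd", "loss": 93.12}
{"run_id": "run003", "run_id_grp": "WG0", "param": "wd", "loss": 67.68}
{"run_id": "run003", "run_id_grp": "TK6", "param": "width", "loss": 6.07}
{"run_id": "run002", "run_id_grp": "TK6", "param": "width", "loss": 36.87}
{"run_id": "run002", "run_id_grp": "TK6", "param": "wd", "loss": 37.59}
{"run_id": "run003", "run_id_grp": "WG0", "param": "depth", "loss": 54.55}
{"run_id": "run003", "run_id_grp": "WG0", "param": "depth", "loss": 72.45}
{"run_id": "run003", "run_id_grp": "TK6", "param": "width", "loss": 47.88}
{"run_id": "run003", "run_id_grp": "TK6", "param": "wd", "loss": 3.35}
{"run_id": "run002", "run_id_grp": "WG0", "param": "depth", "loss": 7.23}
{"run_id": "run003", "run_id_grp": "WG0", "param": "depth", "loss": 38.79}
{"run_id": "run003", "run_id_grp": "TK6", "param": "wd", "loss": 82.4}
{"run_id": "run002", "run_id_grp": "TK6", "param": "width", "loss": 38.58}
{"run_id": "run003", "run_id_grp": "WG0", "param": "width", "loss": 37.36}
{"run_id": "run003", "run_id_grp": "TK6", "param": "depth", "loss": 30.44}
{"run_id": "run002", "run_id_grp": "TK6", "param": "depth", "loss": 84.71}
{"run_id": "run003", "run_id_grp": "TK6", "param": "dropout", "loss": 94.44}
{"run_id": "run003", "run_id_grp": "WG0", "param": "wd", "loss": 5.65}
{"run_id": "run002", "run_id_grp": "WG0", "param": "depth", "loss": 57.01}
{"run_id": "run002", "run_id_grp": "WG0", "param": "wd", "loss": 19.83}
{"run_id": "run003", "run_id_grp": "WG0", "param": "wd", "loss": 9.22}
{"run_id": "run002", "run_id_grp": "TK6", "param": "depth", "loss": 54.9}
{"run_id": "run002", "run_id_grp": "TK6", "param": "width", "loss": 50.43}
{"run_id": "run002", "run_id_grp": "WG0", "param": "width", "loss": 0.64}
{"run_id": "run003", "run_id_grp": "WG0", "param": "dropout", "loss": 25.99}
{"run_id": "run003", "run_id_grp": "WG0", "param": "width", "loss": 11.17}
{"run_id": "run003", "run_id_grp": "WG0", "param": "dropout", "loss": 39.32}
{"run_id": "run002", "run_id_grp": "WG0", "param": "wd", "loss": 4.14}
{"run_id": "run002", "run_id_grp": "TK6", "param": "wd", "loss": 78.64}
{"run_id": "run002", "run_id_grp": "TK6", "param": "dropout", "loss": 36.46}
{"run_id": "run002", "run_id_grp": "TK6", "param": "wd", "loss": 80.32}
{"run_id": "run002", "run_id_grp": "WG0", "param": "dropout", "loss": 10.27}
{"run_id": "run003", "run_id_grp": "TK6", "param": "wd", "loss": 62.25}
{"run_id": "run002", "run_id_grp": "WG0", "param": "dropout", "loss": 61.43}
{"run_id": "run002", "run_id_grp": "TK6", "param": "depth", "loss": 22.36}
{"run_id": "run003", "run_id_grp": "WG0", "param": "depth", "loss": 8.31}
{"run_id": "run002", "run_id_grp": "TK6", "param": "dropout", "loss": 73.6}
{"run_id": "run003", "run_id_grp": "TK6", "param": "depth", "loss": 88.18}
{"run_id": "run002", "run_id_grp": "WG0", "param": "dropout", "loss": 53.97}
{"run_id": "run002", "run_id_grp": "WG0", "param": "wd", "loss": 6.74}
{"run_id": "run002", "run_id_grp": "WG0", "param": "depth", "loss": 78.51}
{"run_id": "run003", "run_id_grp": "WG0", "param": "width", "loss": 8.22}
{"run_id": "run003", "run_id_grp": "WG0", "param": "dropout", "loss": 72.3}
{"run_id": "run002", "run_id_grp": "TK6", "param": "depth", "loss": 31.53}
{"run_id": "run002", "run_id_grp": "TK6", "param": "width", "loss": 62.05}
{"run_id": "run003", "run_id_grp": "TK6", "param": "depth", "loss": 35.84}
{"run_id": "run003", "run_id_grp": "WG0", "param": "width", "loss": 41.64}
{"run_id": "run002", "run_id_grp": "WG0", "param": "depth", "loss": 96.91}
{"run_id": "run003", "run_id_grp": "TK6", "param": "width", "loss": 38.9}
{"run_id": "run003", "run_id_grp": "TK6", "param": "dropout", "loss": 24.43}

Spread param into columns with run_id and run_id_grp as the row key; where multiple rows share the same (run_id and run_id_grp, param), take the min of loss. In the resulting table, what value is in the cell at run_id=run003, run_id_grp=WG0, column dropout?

25.99

Rows with run_id=run003, run_id_grp=WG0 and param=dropout: loss values are 52.67, 25.99, 39.32, 72.3.
min(52.67, 25.99, 39.32, 72.3) = 25.99.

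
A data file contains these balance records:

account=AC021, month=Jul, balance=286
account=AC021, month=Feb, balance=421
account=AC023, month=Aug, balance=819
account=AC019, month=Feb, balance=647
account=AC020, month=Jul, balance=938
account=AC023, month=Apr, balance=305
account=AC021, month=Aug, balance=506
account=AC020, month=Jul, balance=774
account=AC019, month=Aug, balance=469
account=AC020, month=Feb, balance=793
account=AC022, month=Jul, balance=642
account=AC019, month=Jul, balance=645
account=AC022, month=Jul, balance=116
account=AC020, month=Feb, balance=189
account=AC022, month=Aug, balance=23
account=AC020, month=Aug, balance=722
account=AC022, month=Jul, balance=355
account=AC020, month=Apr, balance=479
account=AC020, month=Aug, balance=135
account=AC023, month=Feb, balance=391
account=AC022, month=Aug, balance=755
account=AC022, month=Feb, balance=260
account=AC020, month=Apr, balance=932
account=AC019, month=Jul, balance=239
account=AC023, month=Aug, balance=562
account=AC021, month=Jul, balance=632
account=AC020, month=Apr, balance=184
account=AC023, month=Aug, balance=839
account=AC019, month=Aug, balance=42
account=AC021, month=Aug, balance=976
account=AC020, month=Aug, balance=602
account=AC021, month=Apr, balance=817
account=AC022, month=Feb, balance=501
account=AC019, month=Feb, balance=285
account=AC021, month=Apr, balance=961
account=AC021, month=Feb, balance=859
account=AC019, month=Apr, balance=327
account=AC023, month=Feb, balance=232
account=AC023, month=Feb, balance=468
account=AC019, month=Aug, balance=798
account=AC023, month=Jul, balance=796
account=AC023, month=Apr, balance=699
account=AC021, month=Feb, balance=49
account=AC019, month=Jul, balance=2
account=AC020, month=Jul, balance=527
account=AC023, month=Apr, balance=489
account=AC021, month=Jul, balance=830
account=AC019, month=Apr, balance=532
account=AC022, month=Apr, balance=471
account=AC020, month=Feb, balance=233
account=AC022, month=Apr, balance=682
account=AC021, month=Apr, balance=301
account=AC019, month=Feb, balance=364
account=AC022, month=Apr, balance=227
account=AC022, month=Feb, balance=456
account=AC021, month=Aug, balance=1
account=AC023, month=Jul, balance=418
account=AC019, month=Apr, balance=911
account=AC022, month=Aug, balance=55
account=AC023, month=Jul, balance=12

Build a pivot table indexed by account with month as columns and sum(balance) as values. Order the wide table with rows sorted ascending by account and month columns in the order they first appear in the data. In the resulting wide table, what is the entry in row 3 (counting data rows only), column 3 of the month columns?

With rows sorted ascending by account, row 3 is account=AC021. month columns in first-appearance order: Jul, Feb, Aug, Apr; column 3 is Aug.
Long rows with account=AC021, month=Aug: 506 + 976 + 1 = 1483.

1483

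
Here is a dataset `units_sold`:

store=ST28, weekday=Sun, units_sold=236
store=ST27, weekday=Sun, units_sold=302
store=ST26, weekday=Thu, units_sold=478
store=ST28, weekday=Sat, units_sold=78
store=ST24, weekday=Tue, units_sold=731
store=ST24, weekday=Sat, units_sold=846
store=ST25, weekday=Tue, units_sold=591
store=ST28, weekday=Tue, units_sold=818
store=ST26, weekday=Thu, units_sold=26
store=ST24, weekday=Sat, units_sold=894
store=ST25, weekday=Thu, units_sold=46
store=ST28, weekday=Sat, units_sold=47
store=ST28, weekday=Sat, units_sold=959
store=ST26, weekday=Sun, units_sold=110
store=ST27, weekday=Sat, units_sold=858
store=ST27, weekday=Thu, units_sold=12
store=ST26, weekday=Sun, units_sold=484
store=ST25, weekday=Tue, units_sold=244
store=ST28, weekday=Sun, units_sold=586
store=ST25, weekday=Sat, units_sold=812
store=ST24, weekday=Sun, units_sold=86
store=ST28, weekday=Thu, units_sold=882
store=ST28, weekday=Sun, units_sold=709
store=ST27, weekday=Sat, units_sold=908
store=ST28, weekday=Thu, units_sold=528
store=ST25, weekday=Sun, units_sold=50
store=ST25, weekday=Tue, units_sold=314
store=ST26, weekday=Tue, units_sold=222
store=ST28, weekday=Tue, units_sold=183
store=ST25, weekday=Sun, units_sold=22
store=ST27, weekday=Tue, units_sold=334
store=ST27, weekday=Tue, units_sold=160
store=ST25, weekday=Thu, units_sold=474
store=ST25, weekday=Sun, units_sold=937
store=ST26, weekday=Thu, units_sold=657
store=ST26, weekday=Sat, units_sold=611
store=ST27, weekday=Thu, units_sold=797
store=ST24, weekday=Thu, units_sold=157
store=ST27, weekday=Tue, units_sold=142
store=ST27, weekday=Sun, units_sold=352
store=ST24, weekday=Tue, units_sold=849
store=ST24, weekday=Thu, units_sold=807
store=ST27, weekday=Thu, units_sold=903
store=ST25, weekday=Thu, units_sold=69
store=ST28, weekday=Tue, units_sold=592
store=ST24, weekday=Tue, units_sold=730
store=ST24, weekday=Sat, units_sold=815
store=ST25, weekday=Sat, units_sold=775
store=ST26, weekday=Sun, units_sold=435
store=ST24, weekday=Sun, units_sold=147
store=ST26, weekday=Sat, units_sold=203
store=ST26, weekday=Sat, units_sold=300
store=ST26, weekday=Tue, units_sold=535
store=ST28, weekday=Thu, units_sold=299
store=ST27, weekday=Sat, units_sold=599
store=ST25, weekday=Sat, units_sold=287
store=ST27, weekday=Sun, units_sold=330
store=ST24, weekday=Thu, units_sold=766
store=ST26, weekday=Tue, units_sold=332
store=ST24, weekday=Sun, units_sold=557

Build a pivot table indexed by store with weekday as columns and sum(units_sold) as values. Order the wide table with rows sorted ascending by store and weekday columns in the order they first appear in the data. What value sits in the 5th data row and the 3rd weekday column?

1084

With rows sorted ascending by store, row 5 is store=ST28. weekday columns in first-appearance order: Sun, Thu, Sat, Tue; column 3 is Sat.
Long rows with store=ST28, weekday=Sat: 78 + 47 + 959 = 1084.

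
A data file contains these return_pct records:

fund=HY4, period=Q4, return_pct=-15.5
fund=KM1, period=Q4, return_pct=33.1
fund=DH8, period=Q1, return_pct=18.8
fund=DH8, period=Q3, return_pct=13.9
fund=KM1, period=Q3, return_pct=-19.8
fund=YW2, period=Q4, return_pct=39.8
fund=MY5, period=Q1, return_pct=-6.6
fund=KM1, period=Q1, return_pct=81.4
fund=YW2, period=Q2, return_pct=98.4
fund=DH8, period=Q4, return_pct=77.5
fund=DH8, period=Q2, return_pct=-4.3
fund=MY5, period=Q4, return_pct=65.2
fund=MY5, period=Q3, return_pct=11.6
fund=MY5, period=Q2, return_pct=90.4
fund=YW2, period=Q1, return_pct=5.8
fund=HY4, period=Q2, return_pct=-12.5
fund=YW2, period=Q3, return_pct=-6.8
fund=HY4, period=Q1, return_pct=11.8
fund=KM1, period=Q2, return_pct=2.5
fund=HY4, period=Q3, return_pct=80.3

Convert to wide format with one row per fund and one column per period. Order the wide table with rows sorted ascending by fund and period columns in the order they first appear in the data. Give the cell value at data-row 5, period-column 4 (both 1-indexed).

98.4

With rows sorted ascending by fund, row 5 is fund=YW2. period columns in first-appearance order: Q4, Q1, Q3, Q2; column 4 is Q2.
Long rows with fund=YW2, period=Q2: return_pct = 98.4.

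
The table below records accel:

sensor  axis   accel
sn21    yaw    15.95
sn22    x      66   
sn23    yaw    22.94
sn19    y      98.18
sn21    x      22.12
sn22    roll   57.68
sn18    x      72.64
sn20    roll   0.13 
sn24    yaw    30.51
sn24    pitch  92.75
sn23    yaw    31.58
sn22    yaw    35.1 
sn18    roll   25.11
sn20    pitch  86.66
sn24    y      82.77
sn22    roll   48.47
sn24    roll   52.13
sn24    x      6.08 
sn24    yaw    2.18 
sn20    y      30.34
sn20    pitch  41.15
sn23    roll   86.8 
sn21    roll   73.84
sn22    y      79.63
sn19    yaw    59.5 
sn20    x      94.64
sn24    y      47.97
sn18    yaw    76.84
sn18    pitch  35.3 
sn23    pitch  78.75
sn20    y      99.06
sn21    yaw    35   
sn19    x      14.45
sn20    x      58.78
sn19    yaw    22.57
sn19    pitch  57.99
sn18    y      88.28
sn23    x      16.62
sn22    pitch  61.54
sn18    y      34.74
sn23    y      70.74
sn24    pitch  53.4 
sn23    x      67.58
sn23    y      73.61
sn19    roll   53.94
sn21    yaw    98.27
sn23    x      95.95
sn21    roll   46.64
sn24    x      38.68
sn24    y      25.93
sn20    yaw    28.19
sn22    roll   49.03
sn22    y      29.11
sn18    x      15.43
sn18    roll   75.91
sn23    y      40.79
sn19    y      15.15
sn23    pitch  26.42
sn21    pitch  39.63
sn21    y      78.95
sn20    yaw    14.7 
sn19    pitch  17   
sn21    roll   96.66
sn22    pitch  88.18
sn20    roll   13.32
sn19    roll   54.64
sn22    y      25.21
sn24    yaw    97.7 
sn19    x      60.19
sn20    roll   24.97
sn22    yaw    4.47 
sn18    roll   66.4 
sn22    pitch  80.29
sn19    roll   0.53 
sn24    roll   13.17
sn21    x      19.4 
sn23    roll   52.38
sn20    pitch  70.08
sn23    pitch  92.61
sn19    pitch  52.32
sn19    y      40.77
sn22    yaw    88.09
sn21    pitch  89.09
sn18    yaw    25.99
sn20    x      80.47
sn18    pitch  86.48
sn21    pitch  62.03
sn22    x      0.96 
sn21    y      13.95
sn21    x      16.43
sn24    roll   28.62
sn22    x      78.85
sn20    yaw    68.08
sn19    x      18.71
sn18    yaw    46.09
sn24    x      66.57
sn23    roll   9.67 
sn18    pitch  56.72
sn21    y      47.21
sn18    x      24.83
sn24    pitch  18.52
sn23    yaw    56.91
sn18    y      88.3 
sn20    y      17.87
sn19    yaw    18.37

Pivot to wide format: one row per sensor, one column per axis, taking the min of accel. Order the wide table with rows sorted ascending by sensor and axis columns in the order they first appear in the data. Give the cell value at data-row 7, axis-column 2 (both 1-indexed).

With rows sorted ascending by sensor, row 7 is sensor=sn24. axis columns in first-appearance order: yaw, x, y, roll, pitch; column 2 is x.
Long rows with sensor=sn24, axis=x: min(6.08, 38.68, 66.57) = 6.08.

6.08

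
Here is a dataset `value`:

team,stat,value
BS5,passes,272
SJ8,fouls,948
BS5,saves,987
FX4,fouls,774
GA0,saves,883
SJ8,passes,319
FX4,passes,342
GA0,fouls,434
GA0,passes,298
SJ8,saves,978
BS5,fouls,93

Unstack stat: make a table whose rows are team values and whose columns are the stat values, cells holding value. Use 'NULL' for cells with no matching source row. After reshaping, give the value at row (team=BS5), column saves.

987

The long row with team=BS5, stat=saves has value=987.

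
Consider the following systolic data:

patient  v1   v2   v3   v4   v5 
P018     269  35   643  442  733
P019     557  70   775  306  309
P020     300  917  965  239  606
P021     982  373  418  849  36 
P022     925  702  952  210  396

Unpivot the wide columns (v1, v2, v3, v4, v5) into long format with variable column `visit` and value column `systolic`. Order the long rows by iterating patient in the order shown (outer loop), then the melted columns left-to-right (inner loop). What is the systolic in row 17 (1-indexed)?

25 rows total (5 × 5). Row 17: index ⌊(17-1)/5⌋ = 3 into patient → P021; (17-1) mod 5 = 1 into the melted columns → v2.
So row 17 is (P021, v2, 373); systolic = 373.

373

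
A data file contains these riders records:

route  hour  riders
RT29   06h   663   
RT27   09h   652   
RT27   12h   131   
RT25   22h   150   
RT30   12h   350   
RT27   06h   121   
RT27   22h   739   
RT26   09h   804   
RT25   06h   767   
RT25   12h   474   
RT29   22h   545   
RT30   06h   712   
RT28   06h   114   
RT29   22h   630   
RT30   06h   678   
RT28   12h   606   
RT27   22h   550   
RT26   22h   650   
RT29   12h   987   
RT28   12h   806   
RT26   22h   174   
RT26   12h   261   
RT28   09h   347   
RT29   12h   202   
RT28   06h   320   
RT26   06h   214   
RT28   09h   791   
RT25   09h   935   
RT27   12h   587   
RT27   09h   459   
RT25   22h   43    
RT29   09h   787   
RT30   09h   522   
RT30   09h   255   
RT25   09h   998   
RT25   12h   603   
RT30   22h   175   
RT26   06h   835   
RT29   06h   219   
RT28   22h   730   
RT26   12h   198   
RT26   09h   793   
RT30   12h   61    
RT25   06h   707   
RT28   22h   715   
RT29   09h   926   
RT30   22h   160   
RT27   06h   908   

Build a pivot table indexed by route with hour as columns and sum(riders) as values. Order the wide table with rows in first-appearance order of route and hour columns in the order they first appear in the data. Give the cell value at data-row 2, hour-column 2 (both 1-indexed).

With rows in first-appearance order of route, row 2 is route=RT27. hour columns in first-appearance order: 06h, 09h, 12h, 22h; column 2 is 09h.
Long rows with route=RT27, hour=09h: 652 + 459 = 1111.

1111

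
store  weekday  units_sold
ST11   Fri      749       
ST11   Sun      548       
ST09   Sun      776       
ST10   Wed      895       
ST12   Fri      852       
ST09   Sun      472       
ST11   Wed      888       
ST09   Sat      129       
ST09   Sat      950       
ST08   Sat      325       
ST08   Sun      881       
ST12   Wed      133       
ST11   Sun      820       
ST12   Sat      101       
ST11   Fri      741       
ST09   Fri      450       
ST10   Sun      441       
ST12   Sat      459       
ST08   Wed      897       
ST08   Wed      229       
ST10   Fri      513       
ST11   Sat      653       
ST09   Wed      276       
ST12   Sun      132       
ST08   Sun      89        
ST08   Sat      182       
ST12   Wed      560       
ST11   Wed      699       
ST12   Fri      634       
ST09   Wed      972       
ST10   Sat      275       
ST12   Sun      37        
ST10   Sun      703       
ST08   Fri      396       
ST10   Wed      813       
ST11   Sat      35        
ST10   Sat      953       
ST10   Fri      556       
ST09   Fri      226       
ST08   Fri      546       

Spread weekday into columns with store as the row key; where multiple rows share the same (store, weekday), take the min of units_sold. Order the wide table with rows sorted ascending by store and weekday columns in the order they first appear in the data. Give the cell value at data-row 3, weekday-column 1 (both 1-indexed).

With rows sorted ascending by store, row 3 is store=ST10. weekday columns in first-appearance order: Fri, Sun, Wed, Sat; column 1 is Fri.
Long rows with store=ST10, weekday=Fri: min(513, 556) = 513.

513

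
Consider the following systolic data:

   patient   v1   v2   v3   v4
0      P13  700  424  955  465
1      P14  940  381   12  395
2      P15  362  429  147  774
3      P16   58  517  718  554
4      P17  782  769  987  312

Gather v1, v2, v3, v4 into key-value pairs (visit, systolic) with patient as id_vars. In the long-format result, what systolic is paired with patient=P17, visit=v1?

782

Unpivoting turns each (patient, wide-column) pair into one long row.
The wide cell at row P17, column v1 holds 782, so the long row (P17, v1) has systolic=782.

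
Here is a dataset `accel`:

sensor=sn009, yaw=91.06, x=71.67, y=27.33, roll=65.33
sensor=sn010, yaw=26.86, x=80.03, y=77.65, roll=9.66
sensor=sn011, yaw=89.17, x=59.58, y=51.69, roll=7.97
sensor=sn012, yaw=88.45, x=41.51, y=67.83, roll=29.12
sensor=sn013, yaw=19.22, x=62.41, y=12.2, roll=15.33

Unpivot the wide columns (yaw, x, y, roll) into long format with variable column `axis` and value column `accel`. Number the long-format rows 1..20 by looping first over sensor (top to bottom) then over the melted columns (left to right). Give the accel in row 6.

80.03

20 rows total (5 × 4). Row 6: index ⌊(6-1)/4⌋ = 1 into sensor → sn010; (6-1) mod 4 = 1 into the melted columns → x.
So row 6 is (sn010, x, 80.03); accel = 80.03.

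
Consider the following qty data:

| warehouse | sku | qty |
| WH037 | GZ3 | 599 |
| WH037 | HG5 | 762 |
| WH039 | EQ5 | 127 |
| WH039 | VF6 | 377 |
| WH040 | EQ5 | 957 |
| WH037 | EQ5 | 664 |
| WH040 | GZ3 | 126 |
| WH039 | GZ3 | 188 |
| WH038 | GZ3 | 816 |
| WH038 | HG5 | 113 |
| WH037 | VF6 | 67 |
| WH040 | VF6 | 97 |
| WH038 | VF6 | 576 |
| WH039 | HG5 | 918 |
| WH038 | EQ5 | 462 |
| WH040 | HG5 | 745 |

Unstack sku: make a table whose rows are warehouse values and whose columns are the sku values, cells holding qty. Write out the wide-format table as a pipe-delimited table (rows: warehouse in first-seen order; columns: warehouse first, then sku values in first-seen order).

Columns: warehouse plus the 4 distinct sku values (GZ3, HG5, EQ5, VF6).
For example, row WH037 column GZ3 takes qty=599 from the long row (WH037, GZ3).

| warehouse | GZ3 | HG5 | EQ5 | VF6 |
| WH037 | 599 | 762 | 664 | 67 |
| WH039 | 188 | 918 | 127 | 377 |
| WH040 | 126 | 745 | 957 | 97 |
| WH038 | 816 | 113 | 462 | 576 |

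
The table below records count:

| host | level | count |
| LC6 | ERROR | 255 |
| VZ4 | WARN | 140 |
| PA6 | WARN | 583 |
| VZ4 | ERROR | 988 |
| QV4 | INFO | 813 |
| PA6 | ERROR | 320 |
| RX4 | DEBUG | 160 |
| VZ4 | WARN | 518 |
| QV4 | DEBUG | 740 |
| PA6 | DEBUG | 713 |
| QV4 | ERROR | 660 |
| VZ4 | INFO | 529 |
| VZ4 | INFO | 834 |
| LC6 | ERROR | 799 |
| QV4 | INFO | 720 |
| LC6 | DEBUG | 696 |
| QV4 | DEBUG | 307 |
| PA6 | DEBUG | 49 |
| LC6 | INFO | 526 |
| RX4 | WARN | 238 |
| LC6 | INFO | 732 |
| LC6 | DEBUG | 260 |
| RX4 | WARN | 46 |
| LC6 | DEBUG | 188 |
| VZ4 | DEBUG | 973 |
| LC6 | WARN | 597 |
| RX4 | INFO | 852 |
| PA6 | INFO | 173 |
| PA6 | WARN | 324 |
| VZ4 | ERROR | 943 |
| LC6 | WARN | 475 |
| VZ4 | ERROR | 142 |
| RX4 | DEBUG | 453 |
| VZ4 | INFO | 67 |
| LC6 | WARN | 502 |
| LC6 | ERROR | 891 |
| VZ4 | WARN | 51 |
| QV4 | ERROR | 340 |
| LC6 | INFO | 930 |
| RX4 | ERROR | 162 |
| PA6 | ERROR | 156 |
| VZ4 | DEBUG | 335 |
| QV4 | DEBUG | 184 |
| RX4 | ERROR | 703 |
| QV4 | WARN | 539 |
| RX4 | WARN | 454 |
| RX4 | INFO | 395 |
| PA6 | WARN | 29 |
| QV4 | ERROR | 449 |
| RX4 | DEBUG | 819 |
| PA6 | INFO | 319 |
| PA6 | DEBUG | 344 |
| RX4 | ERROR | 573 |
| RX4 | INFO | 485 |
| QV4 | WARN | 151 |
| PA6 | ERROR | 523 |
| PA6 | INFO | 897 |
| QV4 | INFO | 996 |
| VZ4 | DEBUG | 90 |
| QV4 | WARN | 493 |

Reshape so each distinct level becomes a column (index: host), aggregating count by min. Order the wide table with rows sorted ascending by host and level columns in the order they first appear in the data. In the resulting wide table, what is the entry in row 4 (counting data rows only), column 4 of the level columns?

160

With rows sorted ascending by host, row 4 is host=RX4. level columns in first-appearance order: ERROR, WARN, INFO, DEBUG; column 4 is DEBUG.
Long rows with host=RX4, level=DEBUG: min(160, 453, 819) = 160.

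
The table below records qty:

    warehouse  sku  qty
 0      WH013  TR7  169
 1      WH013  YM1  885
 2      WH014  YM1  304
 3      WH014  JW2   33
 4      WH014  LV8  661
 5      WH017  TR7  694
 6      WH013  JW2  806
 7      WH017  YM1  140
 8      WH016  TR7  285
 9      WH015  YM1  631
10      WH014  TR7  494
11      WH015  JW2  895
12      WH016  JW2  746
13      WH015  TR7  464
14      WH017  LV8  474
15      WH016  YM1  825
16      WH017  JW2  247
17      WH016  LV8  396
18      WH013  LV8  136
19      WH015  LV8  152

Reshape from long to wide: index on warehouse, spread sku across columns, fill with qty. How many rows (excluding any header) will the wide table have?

5 distinct warehouse values → 5 rows.

5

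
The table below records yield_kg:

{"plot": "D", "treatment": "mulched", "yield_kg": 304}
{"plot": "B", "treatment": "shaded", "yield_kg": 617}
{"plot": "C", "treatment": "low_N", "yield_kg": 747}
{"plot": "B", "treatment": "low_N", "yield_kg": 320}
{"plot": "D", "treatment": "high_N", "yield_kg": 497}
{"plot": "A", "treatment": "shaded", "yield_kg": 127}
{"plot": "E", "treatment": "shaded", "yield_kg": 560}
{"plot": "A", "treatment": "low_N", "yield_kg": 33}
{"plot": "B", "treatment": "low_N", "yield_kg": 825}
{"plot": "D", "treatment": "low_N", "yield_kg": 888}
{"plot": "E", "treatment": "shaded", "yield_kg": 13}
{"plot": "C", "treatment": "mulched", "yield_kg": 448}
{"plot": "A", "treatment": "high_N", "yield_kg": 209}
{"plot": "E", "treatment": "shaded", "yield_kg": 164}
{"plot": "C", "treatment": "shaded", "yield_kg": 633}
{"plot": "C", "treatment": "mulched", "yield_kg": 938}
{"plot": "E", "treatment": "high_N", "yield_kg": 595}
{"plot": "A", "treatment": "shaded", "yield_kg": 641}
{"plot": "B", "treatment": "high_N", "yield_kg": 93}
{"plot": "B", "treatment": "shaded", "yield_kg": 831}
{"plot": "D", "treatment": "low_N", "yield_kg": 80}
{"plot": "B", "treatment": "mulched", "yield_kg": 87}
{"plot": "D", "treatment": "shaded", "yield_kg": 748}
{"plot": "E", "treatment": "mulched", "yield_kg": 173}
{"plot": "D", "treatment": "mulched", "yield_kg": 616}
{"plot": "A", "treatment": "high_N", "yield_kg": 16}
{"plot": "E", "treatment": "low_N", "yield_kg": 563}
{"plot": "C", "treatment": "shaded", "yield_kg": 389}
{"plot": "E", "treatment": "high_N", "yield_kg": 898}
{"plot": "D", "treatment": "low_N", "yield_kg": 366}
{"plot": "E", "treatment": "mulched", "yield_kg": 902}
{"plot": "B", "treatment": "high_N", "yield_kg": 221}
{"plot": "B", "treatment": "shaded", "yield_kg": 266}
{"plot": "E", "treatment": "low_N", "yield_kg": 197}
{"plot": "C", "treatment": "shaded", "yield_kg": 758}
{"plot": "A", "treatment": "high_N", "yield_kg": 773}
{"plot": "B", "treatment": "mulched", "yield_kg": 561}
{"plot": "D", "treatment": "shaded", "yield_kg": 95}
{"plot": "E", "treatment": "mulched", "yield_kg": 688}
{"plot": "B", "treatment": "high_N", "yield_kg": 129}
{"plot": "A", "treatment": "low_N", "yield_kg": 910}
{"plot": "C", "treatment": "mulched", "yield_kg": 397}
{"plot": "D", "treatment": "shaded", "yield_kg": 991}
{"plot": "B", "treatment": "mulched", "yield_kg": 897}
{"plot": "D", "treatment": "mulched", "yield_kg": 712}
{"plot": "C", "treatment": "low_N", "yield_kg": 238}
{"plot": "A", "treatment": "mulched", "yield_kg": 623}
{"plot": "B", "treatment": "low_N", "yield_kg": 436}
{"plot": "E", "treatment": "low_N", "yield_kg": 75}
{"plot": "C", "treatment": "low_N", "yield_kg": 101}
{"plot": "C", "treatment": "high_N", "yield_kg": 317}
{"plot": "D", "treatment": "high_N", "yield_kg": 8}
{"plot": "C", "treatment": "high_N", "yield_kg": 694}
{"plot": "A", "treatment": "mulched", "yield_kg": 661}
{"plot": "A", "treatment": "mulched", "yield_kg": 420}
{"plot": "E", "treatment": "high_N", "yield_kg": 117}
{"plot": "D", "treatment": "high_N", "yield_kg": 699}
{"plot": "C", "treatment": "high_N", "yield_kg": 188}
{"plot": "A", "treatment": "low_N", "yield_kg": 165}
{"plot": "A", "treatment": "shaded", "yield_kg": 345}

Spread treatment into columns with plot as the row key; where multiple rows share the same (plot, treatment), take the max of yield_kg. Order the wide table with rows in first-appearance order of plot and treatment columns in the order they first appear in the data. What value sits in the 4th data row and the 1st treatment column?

With rows in first-appearance order of plot, row 4 is plot=A. treatment columns in first-appearance order: mulched, shaded, low_N, high_N; column 1 is mulched.
Long rows with plot=A, treatment=mulched: max(623, 661, 420) = 661.

661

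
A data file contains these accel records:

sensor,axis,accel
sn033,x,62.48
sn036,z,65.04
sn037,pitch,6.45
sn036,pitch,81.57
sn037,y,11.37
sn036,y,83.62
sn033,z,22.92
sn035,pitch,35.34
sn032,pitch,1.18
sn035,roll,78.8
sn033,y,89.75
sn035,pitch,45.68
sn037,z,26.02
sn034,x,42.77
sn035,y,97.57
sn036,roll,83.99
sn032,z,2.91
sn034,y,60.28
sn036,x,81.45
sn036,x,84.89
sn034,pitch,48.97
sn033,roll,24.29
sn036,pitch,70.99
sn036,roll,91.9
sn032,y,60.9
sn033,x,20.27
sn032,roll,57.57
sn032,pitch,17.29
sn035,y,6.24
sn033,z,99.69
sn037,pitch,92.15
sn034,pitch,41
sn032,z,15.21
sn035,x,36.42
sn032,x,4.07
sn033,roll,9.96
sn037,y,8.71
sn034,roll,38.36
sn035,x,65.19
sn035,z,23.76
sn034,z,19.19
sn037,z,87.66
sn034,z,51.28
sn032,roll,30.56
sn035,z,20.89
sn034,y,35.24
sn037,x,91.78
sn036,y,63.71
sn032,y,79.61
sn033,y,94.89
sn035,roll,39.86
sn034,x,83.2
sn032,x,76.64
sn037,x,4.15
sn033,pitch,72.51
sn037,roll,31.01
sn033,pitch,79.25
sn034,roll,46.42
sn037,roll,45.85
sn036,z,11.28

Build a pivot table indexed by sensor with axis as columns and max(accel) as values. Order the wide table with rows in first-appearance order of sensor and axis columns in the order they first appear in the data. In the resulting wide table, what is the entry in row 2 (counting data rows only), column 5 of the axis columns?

With rows in first-appearance order of sensor, row 2 is sensor=sn036. axis columns in first-appearance order: x, z, pitch, y, roll; column 5 is roll.
Long rows with sensor=sn036, axis=roll: max(83.99, 91.9) = 91.9.

91.9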